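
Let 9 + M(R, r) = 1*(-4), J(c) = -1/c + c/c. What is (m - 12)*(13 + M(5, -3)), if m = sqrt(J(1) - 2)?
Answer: 0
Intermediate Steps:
J(c) = 1 - 1/c (J(c) = -1/c + 1 = 1 - 1/c)
M(R, r) = -13 (M(R, r) = -9 + 1*(-4) = -9 - 4 = -13)
m = I*sqrt(2) (m = sqrt((-1 + 1)/1 - 2) = sqrt(1*0 - 2) = sqrt(0 - 2) = sqrt(-2) = I*sqrt(2) ≈ 1.4142*I)
(m - 12)*(13 + M(5, -3)) = (I*sqrt(2) - 12)*(13 - 13) = (-12 + I*sqrt(2))*0 = 0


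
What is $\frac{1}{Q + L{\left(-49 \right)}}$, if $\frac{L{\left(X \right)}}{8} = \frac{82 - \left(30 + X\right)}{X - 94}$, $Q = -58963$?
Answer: $- \frac{143}{8432517} \approx -1.6958 \cdot 10^{-5}$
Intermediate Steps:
$L{\left(X \right)} = \frac{8 \left(52 - X\right)}{-94 + X}$ ($L{\left(X \right)} = 8 \frac{82 - \left(30 + X\right)}{X - 94} = 8 \frac{52 - X}{-94 + X} = \frac{8 \left(52 - X\right)}{-94 + X}$)
$\frac{1}{Q + L{\left(-49 \right)}} = \frac{1}{-58963 + \frac{8 \left(52 - -49\right)}{-94 - 49}} = \frac{1}{-58963 + \frac{8 \left(52 + 49\right)}{-143}} = \frac{1}{-58963 + 8 \left(- \frac{1}{143}\right) 101} = \frac{1}{-58963 - \frac{808}{143}} = \frac{1}{- \frac{8432517}{143}} = - \frac{143}{8432517}$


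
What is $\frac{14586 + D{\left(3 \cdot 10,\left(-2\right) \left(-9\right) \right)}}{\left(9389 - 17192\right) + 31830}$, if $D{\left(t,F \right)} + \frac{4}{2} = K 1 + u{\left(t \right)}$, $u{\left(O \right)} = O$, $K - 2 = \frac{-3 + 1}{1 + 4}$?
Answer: $\frac{73078}{120135} \approx 0.6083$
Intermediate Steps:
$K = \frac{8}{5}$ ($K = 2 + \frac{-3 + 1}{1 + 4} = 2 - \frac{2}{5} = \frac{8}{5} \approx 1.6$)
$D{\left(t,F \right)} = - \frac{2}{5} + t$ ($D{\left(t,F \right)} = -2 + \left(\frac{8}{5} \cdot 1 + t\right) = -2 + \left(\frac{8}{5} + t\right) = - \frac{2}{5} + t$)
$\frac{14586 + D{\left(3 \cdot 10,\left(-2\right) \left(-9\right) \right)}}{\left(9389 - 17192\right) + 31830} = \frac{14586 + \left(- \frac{2}{5} + 3 \cdot 10\right)}{\left(9389 - 17192\right) + 31830} = \frac{14586 + \left(- \frac{2}{5} + 30\right)}{-7803 + 31830} = \frac{14586 + \frac{148}{5}}{24027} = \frac{73078}{5} \cdot \frac{1}{24027} = \frac{73078}{120135}$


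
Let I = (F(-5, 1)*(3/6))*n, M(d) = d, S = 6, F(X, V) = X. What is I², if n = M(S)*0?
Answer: 0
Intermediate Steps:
n = 0 (n = 6*0 = 0)
I = 0 (I = -15/6*0 = -5*½*0 = -5/2*0 = 0)
I² = 0² = 0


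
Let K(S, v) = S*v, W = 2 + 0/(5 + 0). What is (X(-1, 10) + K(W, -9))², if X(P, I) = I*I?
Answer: 6724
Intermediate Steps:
X(P, I) = I²
W = 2 (W = 2 + 0/5 = 2 + 0*(⅕) = 2 + 0 = 2)
(X(-1, 10) + K(W, -9))² = (10² + 2*(-9))² = (100 - 18)² = 82² = 6724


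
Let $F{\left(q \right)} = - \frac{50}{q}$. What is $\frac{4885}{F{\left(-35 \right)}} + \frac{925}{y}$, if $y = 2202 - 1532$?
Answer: $\frac{229199}{67} \approx 3420.9$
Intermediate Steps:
$F{\left(q \right)} = - \frac{50}{q}$
$y = 670$
$\frac{4885}{F{\left(-35 \right)}} + \frac{925}{y} = \frac{4885}{\left(-50\right) \frac{1}{-35}} + \frac{925}{670} = \frac{4885}{\left(-50\right) \left(- \frac{1}{35}\right)} + 925 \cdot \frac{1}{670} = \frac{4885}{\frac{10}{7}} + \frac{185}{134} = 4885 \cdot \frac{7}{10} + \frac{185}{134} = \frac{6839}{2} + \frac{185}{134} = \frac{229199}{67}$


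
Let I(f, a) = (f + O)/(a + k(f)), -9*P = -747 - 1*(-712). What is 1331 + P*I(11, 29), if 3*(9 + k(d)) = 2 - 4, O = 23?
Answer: 116392/87 ≈ 1337.8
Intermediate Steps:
k(d) = -29/3 (k(d) = -9 + (2 - 4)/3 = -9 + (⅓)*(-2) = -9 - ⅔ = -29/3)
P = 35/9 (P = -(-747 - 1*(-712))/9 = -(-747 + 712)/9 = -⅑*(-35) = 35/9 ≈ 3.8889)
I(f, a) = (23 + f)/(-29/3 + a) (I(f, a) = (f + 23)/(a - 29/3) = (23 + f)/(-29/3 + a))
1331 + P*I(11, 29) = 1331 + 35*(3*(23 + 11)/(-29 + 3*29))/9 = 1331 + 35*(3*34/(-29 + 87))/9 = 1331 + 35*(3*34/58)/9 = 1331 + 35*(3*(1/58)*34)/9 = 1331 + (35/9)*(51/29) = 1331 + 595/87 = 116392/87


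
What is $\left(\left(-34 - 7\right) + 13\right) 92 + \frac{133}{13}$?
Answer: $- \frac{33355}{13} \approx -2565.8$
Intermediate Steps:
$\left(\left(-34 - 7\right) + 13\right) 92 + \frac{133}{13} = \left(-41 + 13\right) 92 + 133 \cdot \frac{1}{13} = \left(-28\right) 92 + \frac{133}{13} = -2576 + \frac{133}{13} = - \frac{33355}{13}$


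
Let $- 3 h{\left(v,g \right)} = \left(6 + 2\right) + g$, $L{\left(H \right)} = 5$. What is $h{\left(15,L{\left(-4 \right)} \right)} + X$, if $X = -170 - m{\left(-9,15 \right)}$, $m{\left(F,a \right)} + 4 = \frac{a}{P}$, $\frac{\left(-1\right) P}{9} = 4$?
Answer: $- \frac{2039}{12} \approx -169.92$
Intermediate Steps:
$P = -36$ ($P = \left(-9\right) 4 = -36$)
$m{\left(F,a \right)} = -4 - \frac{a}{36}$ ($m{\left(F,a \right)} = -4 + \frac{a}{-36} = -4 + a \left(- \frac{1}{36}\right) = -4 - \frac{a}{36}$)
$X = - \frac{1987}{12}$ ($X = -170 - \left(-4 - \frac{5}{12}\right) = -170 - - \frac{53}{12} = -170 + \frac{53}{12} = - \frac{1987}{12} \approx -165.58$)
$h{\left(v,g \right)} = - \frac{8}{3} - \frac{g}{3}$ ($h{\left(v,g \right)} = - \frac{\left(6 + 2\right) + g}{3} = - \frac{8 + g}{3} = - \frac{8}{3} - \frac{g}{3}$)
$h{\left(15,L{\left(-4 \right)} \right)} + X = \left(- \frac{8}{3} - \frac{5}{3}\right) - \frac{1987}{12} = - \frac{13}{3} - \frac{1987}{12} = - \frac{2039}{12}$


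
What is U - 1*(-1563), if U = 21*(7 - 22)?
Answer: 1248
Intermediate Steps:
U = -315 (U = 21*(-15) = -315)
U - 1*(-1563) = -315 - 1*(-1563) = -315 + 1563 = 1248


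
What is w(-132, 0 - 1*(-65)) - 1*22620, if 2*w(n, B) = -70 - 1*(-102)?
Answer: -22604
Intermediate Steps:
w(n, B) = 16 (w(n, B) = (-70 - 1*(-102))/2 = (-70 + 102)/2 = (½)*32 = 16)
w(-132, 0 - 1*(-65)) - 1*22620 = 16 - 1*22620 = 16 - 22620 = -22604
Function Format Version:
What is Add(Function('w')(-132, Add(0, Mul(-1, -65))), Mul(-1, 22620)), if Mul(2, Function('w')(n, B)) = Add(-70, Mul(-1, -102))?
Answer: -22604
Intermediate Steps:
Function('w')(n, B) = 16 (Function('w')(n, B) = Mul(Rational(1, 2), Add(-70, Mul(-1, -102))) = Mul(Rational(1, 2), Add(-70, 102)) = Mul(Rational(1, 2), 32) = 16)
Add(Function('w')(-132, Add(0, Mul(-1, -65))), Mul(-1, 22620)) = Add(16, Mul(-1, 22620)) = Add(16, -22620) = -22604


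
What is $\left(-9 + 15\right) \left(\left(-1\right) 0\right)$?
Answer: $0$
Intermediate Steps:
$\left(-9 + 15\right) \left(\left(-1\right) 0\right) = 6 \cdot 0 = 0$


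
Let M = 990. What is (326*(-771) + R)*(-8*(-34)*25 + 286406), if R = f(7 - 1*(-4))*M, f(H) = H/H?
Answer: -73405881336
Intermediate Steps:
f(H) = 1
R = 990 (R = 1*990 = 990)
(326*(-771) + R)*(-8*(-34)*25 + 286406) = (326*(-771) + 990)*(-8*(-34)*25 + 286406) = (-251346 + 990)*(272*25 + 286406) = -250356*(6800 + 286406) = -250356*293206 = -73405881336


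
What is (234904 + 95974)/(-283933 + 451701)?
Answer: 165439/83884 ≈ 1.9722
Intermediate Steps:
(234904 + 95974)/(-283933 + 451701) = 330878/167768 = 330878*(1/167768) = 165439/83884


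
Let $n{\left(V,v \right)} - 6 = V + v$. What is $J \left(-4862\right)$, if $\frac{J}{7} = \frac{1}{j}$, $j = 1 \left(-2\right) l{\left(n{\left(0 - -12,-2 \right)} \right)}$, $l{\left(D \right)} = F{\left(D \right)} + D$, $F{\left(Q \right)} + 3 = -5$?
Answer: $\frac{17017}{8} \approx 2127.1$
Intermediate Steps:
$F{\left(Q \right)} = -8$ ($F{\left(Q \right)} = -3 - 5 = -8$)
$n{\left(V,v \right)} = 6 + V + v$ ($n{\left(V,v \right)} = 6 + \left(V + v\right) = 6 + V + v$)
$l{\left(D \right)} = -8 + D$
$j = -16$ ($j = 1 \left(-2\right) \left(-8 + \left(6 + \left(0 - -12\right) - 2\right)\right) = - 2 \left(-8 + \left(6 + \left(0 + 12\right) - 2\right)\right) = - 2 \left(-8 + \left(6 + 12 - 2\right)\right) = - 2 \left(-8 + 16\right) = \left(-2\right) 8 = -16$)
$J = - \frac{7}{16}$ ($J = \frac{7}{-16} = 7 \left(- \frac{1}{16}\right) = - \frac{7}{16} \approx -0.4375$)
$J \left(-4862\right) = \left(- \frac{7}{16}\right) \left(-4862\right) = \frac{17017}{8}$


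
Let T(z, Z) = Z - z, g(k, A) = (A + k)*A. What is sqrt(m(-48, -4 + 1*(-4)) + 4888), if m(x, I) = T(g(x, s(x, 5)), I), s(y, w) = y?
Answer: 4*sqrt(17) ≈ 16.492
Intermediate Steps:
g(k, A) = A*(A + k)
m(x, I) = I - 2*x**2 (m(x, I) = I - x*(x + x) = I - x*2*x = I - 2*x**2)
sqrt(m(-48, -4 + 1*(-4)) + 4888) = sqrt(((-4 + 1*(-4)) - 2*(-48)**2) + 4888) = sqrt(((-4 - 4) - 2*2304) + 4888) = sqrt((-8 - 4608) + 4888) = sqrt(-4616 + 4888) = sqrt(272) = 4*sqrt(17)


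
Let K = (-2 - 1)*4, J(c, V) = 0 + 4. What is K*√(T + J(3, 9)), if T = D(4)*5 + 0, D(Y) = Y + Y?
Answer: -24*√11 ≈ -79.599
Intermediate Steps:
D(Y) = 2*Y
J(c, V) = 4
T = 40 (T = (2*4)*5 + 0 = 8*5 + 0 = 40 + 0 = 40)
K = -12 (K = -3*4 = -12)
K*√(T + J(3, 9)) = -12*√(40 + 4) = -24*√11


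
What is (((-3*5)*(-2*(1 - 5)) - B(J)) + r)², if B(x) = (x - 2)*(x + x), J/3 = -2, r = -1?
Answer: 47089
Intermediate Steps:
J = -6 (J = 3*(-2) = -6)
B(x) = 2*x*(-2 + x) (B(x) = (-2 + x)*(2*x) = 2*x*(-2 + x))
(((-3*5)*(-2*(1 - 5)) - B(J)) + r)² = (((-3*5)*(-2*(1 - 5)) - 2*(-6)*(-2 - 6)) - 1)² = ((-(-30)*(-4) - 2*(-6)*(-8)) - 1)² = ((-15*8 - 1*96) - 1)² = ((-120 - 96) - 1)² = (-216 - 1)² = (-217)² = 47089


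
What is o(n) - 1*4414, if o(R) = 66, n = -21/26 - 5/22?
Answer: -4348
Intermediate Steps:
n = -148/143 (n = -21*1/26 - 5*1/22 = -21/26 - 5/22 = -148/143 ≈ -1.0350)
o(n) - 1*4414 = 66 - 1*4414 = 66 - 4414 = -4348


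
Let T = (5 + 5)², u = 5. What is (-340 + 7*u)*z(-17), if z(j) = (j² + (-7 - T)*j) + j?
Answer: -637755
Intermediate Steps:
T = 100 (T = 10² = 100)
z(j) = j² - 106*j (z(j) = (j² + (-7 - 1*100)*j) + j = (j² + (-7 - 100)*j) + j = (j² - 107*j) + j = j² - 106*j)
(-340 + 7*u)*z(-17) = (-340 + 7*5)*(-17*(-106 - 17)) = (-340 + 35)*(-17*(-123)) = -305*2091 = -637755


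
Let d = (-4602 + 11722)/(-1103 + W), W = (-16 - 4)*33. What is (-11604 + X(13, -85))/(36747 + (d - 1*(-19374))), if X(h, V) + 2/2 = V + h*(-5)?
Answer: -20724065/98934203 ≈ -0.20947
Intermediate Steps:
W = -660 (W = -20*33 = -660)
d = -7120/1763 (d = (-4602 + 11722)/(-1103 - 660) = 7120/(-1763) = 7120*(-1/1763) = -7120/1763 ≈ -4.0386)
X(h, V) = -1 + V - 5*h (X(h, V) = -1 + (V + h*(-5)) = -1 + (V - 5*h) = -1 + V - 5*h)
(-11604 + X(13, -85))/(36747 + (d - 1*(-19374))) = (-11604 + (-1 - 85 - 5*13))/(36747 + (-7120/1763 - 1*(-19374))) = (-11604 + (-1 - 85 - 65))/(36747 + (-7120/1763 + 19374)) = (-11604 - 151)/(36747 + 34149242/1763) = -11755/98934203/1763 = -11755*1763/98934203 = -20724065/98934203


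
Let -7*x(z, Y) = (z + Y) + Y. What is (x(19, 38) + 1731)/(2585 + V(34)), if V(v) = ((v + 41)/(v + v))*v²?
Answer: 6011/13510 ≈ 0.44493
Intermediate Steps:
V(v) = v*(41 + v)/2 (V(v) = ((41 + v)/((2*v)))*v² = ((41 + v)*(1/(2*v)))*v² = ((41 + v)/(2*v))*v² = v*(41 + v)/2)
x(z, Y) = -2*Y/7 - z/7 (x(z, Y) = -((z + Y) + Y)/7 = -((Y + z) + Y)/7 = -(z + 2*Y)/7 = -2*Y/7 - z/7)
(x(19, 38) + 1731)/(2585 + V(34)) = ((-2/7*38 - ⅐*19) + 1731)/(2585 + (½)*34*(41 + 34)) = ((-76/7 - 19/7) + 1731)/(2585 + (½)*34*75) = (-95/7 + 1731)/(2585 + 1275) = (12022/7)/3860 = (12022/7)*(1/3860) = 6011/13510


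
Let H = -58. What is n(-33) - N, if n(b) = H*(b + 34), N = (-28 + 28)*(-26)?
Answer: -58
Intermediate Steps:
N = 0 (N = 0*(-26) = 0)
n(b) = -1972 - 58*b (n(b) = -58*(b + 34) = -58*(34 + b) = -1972 - 58*b)
n(-33) - N = (-1972 - 58*(-33)) - 1*0 = (-1972 + 1914) + 0 = -58 + 0 = -58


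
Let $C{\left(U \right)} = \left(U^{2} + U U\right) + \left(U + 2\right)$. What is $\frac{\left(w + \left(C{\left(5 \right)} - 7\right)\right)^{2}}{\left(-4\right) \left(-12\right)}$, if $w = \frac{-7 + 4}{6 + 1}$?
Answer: $\frac{120409}{2352} \approx 51.194$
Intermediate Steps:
$C{\left(U \right)} = 2 + U + 2 U^{2}$ ($C{\left(U \right)} = \left(U^{2} + U^{2}\right) + \left(2 + U\right) = 2 U^{2} + \left(2 + U\right) = 2 + U + 2 U^{2}$)
$w = - \frac{3}{7} \approx -0.42857$
$\frac{\left(w + \left(C{\left(5 \right)} - 7\right)\right)^{2}}{\left(-4\right) \left(-12\right)} = \frac{\left(- \frac{3}{7} + \left(\left(2 + 5 + 2 \cdot 5^{2}\right) - 7\right)\right)^{2}}{\left(-4\right) \left(-12\right)} = \frac{\left(- \frac{3}{7} + \left(\left(2 + 5 + 2 \cdot 25\right) - 7\right)\right)^{2}}{48} = \left(- \frac{3}{7} + \left(\left(2 + 5 + 50\right) - 7\right)\right)^{2} \cdot \frac{1}{48} = \left(- \frac{3}{7} + \left(57 - 7\right)\right)^{2} \cdot \frac{1}{48} = \left(- \frac{3}{7} + 50\right)^{2} \cdot \frac{1}{48} = \left(\frac{347}{7}\right)^{2} \cdot \frac{1}{48} = \frac{120409}{49} \cdot \frac{1}{48} = \frac{120409}{2352}$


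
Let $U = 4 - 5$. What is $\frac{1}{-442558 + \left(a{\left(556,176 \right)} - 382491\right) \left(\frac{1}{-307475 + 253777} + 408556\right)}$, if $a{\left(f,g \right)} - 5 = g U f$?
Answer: $- \frac{26849}{5269037010574619} \approx -5.0956 \cdot 10^{-12}$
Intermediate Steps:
$U = -1$ ($U = 4 - 5 = -1$)
$a{\left(f,g \right)} = 5 - f g$ ($a{\left(f,g \right)} = 5 + g \left(-1\right) f = 5 + - g f = 5 - f g$)
$\frac{1}{-442558 + \left(a{\left(556,176 \right)} - 382491\right) \left(\frac{1}{-307475 + 253777} + 408556\right)} = \frac{1}{-442558 + \left(\left(5 - 556 \cdot 176\right) - 382491\right) \left(\frac{1}{-307475 + 253777} + 408556\right)} = \frac{1}{-442558 + \left(\left(5 - 97856\right) - 382491\right) \left(\frac{1}{-53698} + 408556\right)} = \frac{1}{-442558 + \left(-97851 - 382491\right) \left(- \frac{1}{53698} + 408556\right)} = \frac{1}{-442558 - \frac{5269025128334877}{26849}} = \frac{1}{- \frac{5269037010574619}{26849}} = - \frac{26849}{5269037010574619}$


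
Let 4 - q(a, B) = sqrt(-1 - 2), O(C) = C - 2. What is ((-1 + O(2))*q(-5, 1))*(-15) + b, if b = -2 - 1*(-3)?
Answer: 61 - 15*I*sqrt(3) ≈ 61.0 - 25.981*I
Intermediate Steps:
O(C) = -2 + C
q(a, B) = 4 - I*sqrt(3) (q(a, B) = 4 - sqrt(-1 - 2) = 4 - sqrt(-3) = 4 - I*sqrt(3))
b = 1 (b = -2 + 3 = 1)
((-1 + O(2))*q(-5, 1))*(-15) + b = ((-1 + (-2 + 2))*(4 - I*sqrt(3)))*(-15) + 1 = ((-1 + 0)*(4 - I*sqrt(3)))*(-15) + 1 = -(4 - I*sqrt(3))*(-15) + 1 = (-4 + I*sqrt(3))*(-15) + 1 = (60 - 15*I*sqrt(3)) + 1 = 61 - 15*I*sqrt(3)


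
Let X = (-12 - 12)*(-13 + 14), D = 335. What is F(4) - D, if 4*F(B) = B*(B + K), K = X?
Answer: -355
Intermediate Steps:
X = -24 (X = -24*1 = -24)
K = -24
F(B) = B*(-24 + B)/4 (F(B) = (B*(B - 24))/4 = (B*(-24 + B))/4 = B*(-24 + B)/4)
F(4) - D = (¼)*4*(-24 + 4) - 1*335 = (¼)*4*(-20) - 335 = -20 - 335 = -355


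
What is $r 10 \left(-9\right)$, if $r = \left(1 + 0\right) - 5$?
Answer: $360$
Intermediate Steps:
$r = -4$ ($r = 1 - 5 = -4$)
$r 10 \left(-9\right) = \left(-4\right) 10 \left(-9\right) = \left(-40\right) \left(-9\right) = 360$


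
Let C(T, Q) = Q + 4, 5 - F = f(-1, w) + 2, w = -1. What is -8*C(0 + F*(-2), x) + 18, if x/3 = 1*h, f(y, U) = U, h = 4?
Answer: -110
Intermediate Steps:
F = 4 (F = 5 - (-1 + 2) = 5 - 1*1 = 5 - 1 = 4)
x = 12 (x = 3*(1*4) = 3*4 = 12)
C(T, Q) = 4 + Q
-8*C(0 + F*(-2), x) + 18 = -8*(4 + 12) + 18 = -8*16 + 18 = -128 + 18 = -110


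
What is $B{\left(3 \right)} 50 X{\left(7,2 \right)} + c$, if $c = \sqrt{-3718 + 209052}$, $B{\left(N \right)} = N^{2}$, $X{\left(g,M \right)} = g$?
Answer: $3150 + \sqrt{205334} \approx 3603.1$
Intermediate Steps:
$c = \sqrt{205334} \approx 453.14$
$B{\left(3 \right)} 50 X{\left(7,2 \right)} + c = 3^{2} \cdot 50 \cdot 7 + \sqrt{205334} = 9 \cdot 50 \cdot 7 + \sqrt{205334} = 450 \cdot 7 + \sqrt{205334} = 3150 + \sqrt{205334}$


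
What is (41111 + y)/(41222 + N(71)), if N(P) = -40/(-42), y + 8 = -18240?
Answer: 480123/865682 ≈ 0.55462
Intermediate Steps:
y = -18248 (y = -8 - 18240 = -18248)
N(P) = 20/21 (N(P) = -40*(-1/42) = 20/21)
(41111 + y)/(41222 + N(71)) = (41111 - 18248)/(41222 + 20/21) = 22863/(865682/21) = 22863*(21/865682) = 480123/865682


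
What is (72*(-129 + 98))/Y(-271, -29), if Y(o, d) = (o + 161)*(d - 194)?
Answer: -1116/12265 ≈ -0.090991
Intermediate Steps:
Y(o, d) = (-194 + d)*(161 + o) (Y(o, d) = (161 + o)*(-194 + d) = (-194 + d)*(161 + o))
(72*(-129 + 98))/Y(-271, -29) = (72*(-129 + 98))/(-31234 - 194*(-271) + 161*(-29) - 29*(-271)) = (72*(-31))/(-31234 + 52574 - 4669 + 7859) = -2232/24530 = -2232*1/24530 = -1116/12265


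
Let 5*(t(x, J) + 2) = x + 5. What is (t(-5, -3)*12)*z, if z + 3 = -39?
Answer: 1008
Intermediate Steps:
z = -42 (z = -3 - 39 = -42)
t(x, J) = -1 + x/5 (t(x, J) = -2 + (x + 5)/5 = -2 + (5 + x)/5 = -2 + (1 + x/5) = -1 + x/5)
(t(-5, -3)*12)*z = ((-1 + (⅕)*(-5))*12)*(-42) = ((-1 - 1)*12)*(-42) = -2*12*(-42) = -24*(-42) = 1008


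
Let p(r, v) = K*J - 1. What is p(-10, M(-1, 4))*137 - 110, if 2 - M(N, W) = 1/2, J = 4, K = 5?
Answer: 2493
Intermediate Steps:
M(N, W) = 3/2 (M(N, W) = 2 - 1/2 = 3/2)
p(r, v) = 19 (p(r, v) = 5*4 - 1 = 20 - 1 = 19)
p(-10, M(-1, 4))*137 - 110 = 19*137 - 110 = 2603 - 110 = 2493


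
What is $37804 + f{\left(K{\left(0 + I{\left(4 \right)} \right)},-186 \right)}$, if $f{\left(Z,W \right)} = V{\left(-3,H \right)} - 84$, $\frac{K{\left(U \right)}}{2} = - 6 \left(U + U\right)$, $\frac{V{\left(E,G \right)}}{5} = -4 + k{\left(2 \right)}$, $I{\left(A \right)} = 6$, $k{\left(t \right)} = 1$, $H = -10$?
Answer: $37705$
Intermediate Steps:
$V{\left(E,G \right)} = -15$ ($V{\left(E,G \right)} = 5 \left(-4 + 1\right) = 5 \left(-3\right) = -15$)
$K{\left(U \right)} = - 24 U$ ($K{\left(U \right)} = 2 \left(- 6 \left(U + U\right)\right) = 2 \left(- 6 \cdot 2 U\right) = 2 \left(- 12 U\right) = - 24 U$)
$f{\left(Z,W \right)} = -99$ ($f{\left(Z,W \right)} = -15 - 84 = -99$)
$37804 + f{\left(K{\left(0 + I{\left(4 \right)} \right)},-186 \right)} = 37804 - 99 = 37705$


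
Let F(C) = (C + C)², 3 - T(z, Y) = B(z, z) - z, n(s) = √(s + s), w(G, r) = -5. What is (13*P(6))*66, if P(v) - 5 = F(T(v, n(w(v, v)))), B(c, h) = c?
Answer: 35178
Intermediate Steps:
n(s) = √2*√s (n(s) = √(2*s) = √2*√s)
T(z, Y) = 3 (T(z, Y) = 3 - (z - z) = 3 - 1*0 = 3 + 0 = 3)
F(C) = 4*C² (F(C) = (2*C)² = 4*C²)
P(v) = 41 (P(v) = 5 + 4*3² = 5 + 4*9 = 5 + 36 = 41)
(13*P(6))*66 = (13*41)*66 = 533*66 = 35178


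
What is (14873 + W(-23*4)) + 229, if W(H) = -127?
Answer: 14975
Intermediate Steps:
(14873 + W(-23*4)) + 229 = (14873 - 127) + 229 = 14746 + 229 = 14975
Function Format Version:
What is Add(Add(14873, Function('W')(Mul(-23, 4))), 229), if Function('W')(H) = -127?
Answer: 14975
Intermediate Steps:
Add(Add(14873, Function('W')(Mul(-23, 4))), 229) = Add(Add(14873, -127), 229) = Add(14746, 229) = 14975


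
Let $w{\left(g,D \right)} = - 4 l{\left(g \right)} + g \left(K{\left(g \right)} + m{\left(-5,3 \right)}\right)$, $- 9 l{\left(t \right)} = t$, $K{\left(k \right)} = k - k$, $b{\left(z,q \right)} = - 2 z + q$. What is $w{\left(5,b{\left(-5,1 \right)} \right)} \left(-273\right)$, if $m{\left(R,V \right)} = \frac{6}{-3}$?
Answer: $\frac{6370}{3} \approx 2123.3$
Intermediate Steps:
$b{\left(z,q \right)} = q - 2 z$
$m{\left(R,V \right)} = -2$ ($m{\left(R,V \right)} = 6 \left(- \frac{1}{3}\right) = -2$)
$K{\left(k \right)} = 0$
$l{\left(t \right)} = - \frac{t}{9}$
$w{\left(g,D \right)} = - \frac{14 g}{9}$ ($w{\left(g,D \right)} = - 4 \left(- \frac{g}{9}\right) + g \left(0 - 2\right) = \frac{4 g}{9} + g \left(-2\right) = \frac{4 g}{9} - 2 g = - \frac{14 g}{9}$)
$w{\left(5,b{\left(-5,1 \right)} \right)} \left(-273\right) = \left(- \frac{14}{9}\right) 5 \left(-273\right) = \left(- \frac{70}{9}\right) \left(-273\right) = \frac{6370}{3}$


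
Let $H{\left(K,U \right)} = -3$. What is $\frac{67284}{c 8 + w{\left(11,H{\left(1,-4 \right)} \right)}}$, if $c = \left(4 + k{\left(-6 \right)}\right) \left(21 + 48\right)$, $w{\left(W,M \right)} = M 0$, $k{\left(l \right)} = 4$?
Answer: $\frac{5607}{368} \approx 15.236$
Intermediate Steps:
$w{\left(W,M \right)} = 0$
$c = 552$ ($c = \left(4 + 4\right) \left(21 + 48\right) = 8 \cdot 69 = 552$)
$\frac{67284}{c 8 + w{\left(11,H{\left(1,-4 \right)} \right)}} = \frac{67284}{552 \cdot 8 + 0} = \frac{67284}{4416 + 0} = \frac{67284}{4416} = 67284 \cdot \frac{1}{4416} = \frac{5607}{368}$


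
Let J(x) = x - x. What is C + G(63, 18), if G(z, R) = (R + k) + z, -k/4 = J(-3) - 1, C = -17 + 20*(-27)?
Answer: -472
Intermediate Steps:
J(x) = 0
C = -557 (C = -17 - 540 = -557)
k = 4 (k = -4*(0 - 1) = -4*(-1) = 4)
G(z, R) = 4 + R + z (G(z, R) = (R + 4) + z = (4 + R) + z = 4 + R + z)
C + G(63, 18) = -557 + (4 + 18 + 63) = -557 + 85 = -472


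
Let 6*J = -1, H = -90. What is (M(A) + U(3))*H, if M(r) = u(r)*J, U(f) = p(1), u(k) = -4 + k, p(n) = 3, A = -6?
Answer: -420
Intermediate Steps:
J = -1/6 (J = (1/6)*(-1) = -1/6 ≈ -0.16667)
U(f) = 3
M(r) = 2/3 - r/6 (M(r) = (-4 + r)*(-1/6) = 2/3 - r/6)
(M(A) + U(3))*H = ((2/3 - 1/6*(-6)) + 3)*(-90) = ((2/3 + 1) + 3)*(-90) = (5/3 + 3)*(-90) = (14/3)*(-90) = -420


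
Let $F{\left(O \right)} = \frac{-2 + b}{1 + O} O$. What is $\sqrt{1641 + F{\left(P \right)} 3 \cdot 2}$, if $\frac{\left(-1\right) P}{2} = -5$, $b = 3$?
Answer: $\frac{\sqrt{199221}}{11} \approx 40.577$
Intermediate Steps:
$P = 10$ ($P = \left(-2\right) \left(-5\right) = 10$)
$F{\left(O \right)} = \frac{O}{1 + O}$ ($F{\left(O \right)} = \frac{-2 + 3}{1 + O} O = 1 \frac{1}{1 + O} O = \frac{O}{1 + O}$)
$\sqrt{1641 + F{\left(P \right)} 3 \cdot 2} = \sqrt{1641 + \frac{10}{1 + 10} \cdot 3 \cdot 2} = \sqrt{1641 + \frac{10}{11} \cdot 3 \cdot 2} = \sqrt{1641 + \frac{30}{11} \cdot 2} = \sqrt{1641 + \frac{60}{11}} = \sqrt{\frac{18111}{11}} = \frac{\sqrt{199221}}{11}$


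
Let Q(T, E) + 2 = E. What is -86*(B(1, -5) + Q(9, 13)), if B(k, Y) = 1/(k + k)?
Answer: -989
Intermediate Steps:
Q(T, E) = -2 + E
B(k, Y) = 1/(2*k)
-86*(B(1, -5) + Q(9, 13)) = -86*((½)/1 + (-2 + 13)) = -86*((½)*1 + 11) = -86*(½ + 11) = -86*23/2 = -989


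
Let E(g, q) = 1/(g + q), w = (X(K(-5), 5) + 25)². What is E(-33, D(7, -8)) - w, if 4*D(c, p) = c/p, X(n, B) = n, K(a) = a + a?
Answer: -239207/1063 ≈ -225.03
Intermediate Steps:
K(a) = 2*a
w = 225 (w = (2*(-5) + 25)² = (-10 + 25)² = 15² = 225)
D(c, p) = c/(4*p) (D(c, p) = (c/p)/4 = c/(4*p))
E(-33, D(7, -8)) - w = 1/(-33 + (¼)*7/(-8)) - 1*225 = 1/(-33 + (¼)*7*(-⅛)) - 225 = 1/(-33 - 7/32) - 225 = 1/(-1063/32) - 225 = -32/1063 - 225 = -239207/1063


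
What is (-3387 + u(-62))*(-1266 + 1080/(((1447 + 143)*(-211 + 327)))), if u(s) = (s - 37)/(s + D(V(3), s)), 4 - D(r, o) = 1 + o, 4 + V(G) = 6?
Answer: 6654748860/1537 ≈ 4.3297e+6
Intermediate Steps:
V(G) = 2 (V(G) = -4 + 6 = 2)
D(r, o) = 3 - o (D(r, o) = 4 - (1 + o) = 4 + (-1 - o) = 3 - o)
u(s) = -37/3 + s/3 (u(s) = (s - 37)/(s + (3 - s)) = (-37 + s)/3 = (-37 + s)*(⅓) = -37/3 + s/3)
(-3387 + u(-62))*(-1266 + 1080/(((1447 + 143)*(-211 + 327)))) = (-3387 + (-37/3 + (⅓)*(-62)))*(-1266 + 1080/(((1447 + 143)*(-211 + 327)))) = (-3387 + (-37/3 - 62/3))*(-1266 + 1080/((1590*116))) = (-3387 - 33)*(-1266 + 1080/184440) = -3420*(-1266 + 1080*(1/184440)) = -3420*(-1266 + 9/1537) = -3420*(-1945833/1537) = 6654748860/1537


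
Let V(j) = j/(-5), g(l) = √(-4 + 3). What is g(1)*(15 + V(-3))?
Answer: 78*I/5 ≈ 15.6*I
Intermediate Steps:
g(l) = I (g(l) = √(-1) = I)
V(j) = -j/5 (V(j) = j*(-⅕) = -j/5)
g(1)*(15 + V(-3)) = I*(15 - ⅕*(-3)) = I*(15 + ⅗) = I*(78/5) = 78*I/5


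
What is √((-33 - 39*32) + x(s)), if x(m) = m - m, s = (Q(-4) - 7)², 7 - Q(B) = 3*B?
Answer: I*√1281 ≈ 35.791*I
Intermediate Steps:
Q(B) = 7 - 3*B
s = 144 (s = ((7 - 3*(-4)) - 7)² = ((7 + 12) - 7)² = (19 - 7)² = 12² = 144)
x(m) = 0
√((-33 - 39*32) + x(s)) = √((-33 - 39*32) + 0) = √((-33 - 1248) + 0) = √(-1281 + 0) = √(-1281) = I*√1281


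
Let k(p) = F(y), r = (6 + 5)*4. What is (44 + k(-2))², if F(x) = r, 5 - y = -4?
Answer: 7744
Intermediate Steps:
r = 44 (r = 11*4 = 44)
y = 9 (y = 5 - 1*(-4) = 5 + 4 = 9)
F(x) = 44
k(p) = 44
(44 + k(-2))² = (44 + 44)² = 88² = 7744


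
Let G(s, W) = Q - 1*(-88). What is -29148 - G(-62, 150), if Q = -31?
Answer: -29205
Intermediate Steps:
G(s, W) = 57 (G(s, W) = -31 - 1*(-88) = -31 + 88 = 57)
-29148 - G(-62, 150) = -29148 - 1*57 = -29148 - 57 = -29205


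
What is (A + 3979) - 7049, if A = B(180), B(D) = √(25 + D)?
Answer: -3070 + √205 ≈ -3055.7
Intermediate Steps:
A = √205 (A = √(25 + 180) = √205 ≈ 14.318)
(A + 3979) - 7049 = (√205 + 3979) - 7049 = (3979 + √205) - 7049 = -3070 + √205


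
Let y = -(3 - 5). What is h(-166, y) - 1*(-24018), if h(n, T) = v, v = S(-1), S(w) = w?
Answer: 24017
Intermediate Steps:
v = -1
y = 2 (y = -1*(-2) = 2)
h(n, T) = -1
h(-166, y) - 1*(-24018) = -1 - 1*(-24018) = -1 + 24018 = 24017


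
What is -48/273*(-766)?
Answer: 12256/91 ≈ 134.68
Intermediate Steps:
-48/273*(-766) = -48*1/273*(-766) = -16/91*(-766) = 12256/91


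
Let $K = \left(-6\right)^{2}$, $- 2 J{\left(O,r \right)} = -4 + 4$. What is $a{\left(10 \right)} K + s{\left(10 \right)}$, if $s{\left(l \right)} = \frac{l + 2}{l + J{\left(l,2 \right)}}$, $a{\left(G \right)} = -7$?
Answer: $- \frac{1254}{5} \approx -250.8$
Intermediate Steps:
$J{\left(O,r \right)} = 0$ ($J{\left(O,r \right)} = - \frac{-4 + 4}{2} = \left(- \frac{1}{2}\right) 0 = 0$)
$s{\left(l \right)} = \frac{2 + l}{l}$ ($s{\left(l \right)} = \frac{l + 2}{l + 0} = \frac{2 + l}{l}$)
$K = 36$
$a{\left(10 \right)} K + s{\left(10 \right)} = \left(-7\right) 36 + \frac{2 + 10}{10} = -252 + \frac{1}{10} \cdot 12 = -252 + \frac{6}{5} = - \frac{1254}{5}$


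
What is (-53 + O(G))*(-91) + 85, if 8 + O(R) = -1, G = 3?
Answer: 5727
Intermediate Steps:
O(R) = -9 (O(R) = -8 - 1 = -9)
(-53 + O(G))*(-91) + 85 = (-53 - 9)*(-91) + 85 = -62*(-91) + 85 = 5642 + 85 = 5727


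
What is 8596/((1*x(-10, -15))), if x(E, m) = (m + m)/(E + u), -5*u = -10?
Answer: 34384/15 ≈ 2292.3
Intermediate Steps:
u = 2 (u = -1/5*(-10) = 2)
x(E, m) = 2*m/(2 + E) (x(E, m) = (m + m)/(E + 2) = (2*m)/(2 + E) = 2*m/(2 + E))
8596/((1*x(-10, -15))) = 8596/((1*(2*(-15)/(2 - 10)))) = 8596/((1*(2*(-15)/(-8)))) = 8596/((1*(2*(-15)*(-1/8)))) = 8596/((1*(15/4))) = 8596/(15/4) = 8596*(4/15) = 34384/15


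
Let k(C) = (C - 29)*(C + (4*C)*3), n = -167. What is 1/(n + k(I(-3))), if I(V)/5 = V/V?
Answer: -1/1727 ≈ -0.00057904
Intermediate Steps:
I(V) = 5 (I(V) = 5*(V/V) = 5*1 = 5)
k(C) = 13*C*(-29 + C) (k(C) = (-29 + C)*(C + 12*C) = (-29 + C)*(13*C) = 13*C*(-29 + C))
1/(n + k(I(-3))) = 1/(-167 + 13*5*(-29 + 5)) = 1/(-167 + 13*5*(-24)) = 1/(-167 - 1560) = 1/(-1727) = -1/1727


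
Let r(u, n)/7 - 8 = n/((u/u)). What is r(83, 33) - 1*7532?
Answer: -7245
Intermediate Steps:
r(u, n) = 56 + 7*n (r(u, n) = 56 + 7*(n/((u/u))) = 56 + 7*(n/1) = 56 + 7*(n*1) = 56 + 7*n)
r(83, 33) - 1*7532 = (56 + 7*33) - 1*7532 = (56 + 231) - 7532 = 287 - 7532 = -7245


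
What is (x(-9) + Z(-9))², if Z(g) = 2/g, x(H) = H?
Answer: 6889/81 ≈ 85.049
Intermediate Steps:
(x(-9) + Z(-9))² = (-9 + 2/(-9))² = (-9 + 2*(-⅑))² = (-9 - 2/9)² = (-83/9)² = 6889/81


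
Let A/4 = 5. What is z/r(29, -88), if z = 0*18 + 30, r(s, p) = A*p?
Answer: -3/176 ≈ -0.017045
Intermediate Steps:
A = 20 (A = 4*5 = 20)
r(s, p) = 20*p
z = 30 (z = 0 + 30 = 30)
z/r(29, -88) = 30/((20*(-88))) = 30/(-1760) = 30*(-1/1760) = -3/176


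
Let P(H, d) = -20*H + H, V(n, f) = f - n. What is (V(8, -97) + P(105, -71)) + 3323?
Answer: 1223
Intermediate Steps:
P(H, d) = -19*H
(V(8, -97) + P(105, -71)) + 3323 = ((-97 - 1*8) - 19*105) + 3323 = ((-97 - 8) - 1995) + 3323 = (-105 - 1995) + 3323 = -2100 + 3323 = 1223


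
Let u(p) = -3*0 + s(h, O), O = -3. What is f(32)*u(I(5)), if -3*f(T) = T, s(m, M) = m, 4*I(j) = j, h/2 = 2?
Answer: -128/3 ≈ -42.667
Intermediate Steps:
h = 4 (h = 2*2 = 4)
I(j) = j/4
u(p) = 4 (u(p) = -3*0 + 4 = 0 + 4 = 4)
f(T) = -T/3
f(32)*u(I(5)) = -⅓*32*4 = -32/3*4 = -128/3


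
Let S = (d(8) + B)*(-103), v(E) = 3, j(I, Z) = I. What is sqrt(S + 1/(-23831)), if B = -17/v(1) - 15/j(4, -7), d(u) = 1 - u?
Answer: sqrt(34570783959837)/142986 ≈ 41.121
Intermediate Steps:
B = -113/12 (B = -17/3 - 15/4 = -113/12 ≈ -9.4167)
S = 20291/12 (S = ((1 - 1*8) - 113/12)*(-103) = ((1 - 8) - 113/12)*(-103) = (-7 - 113/12)*(-103) = -197/12*(-103) = 20291/12 ≈ 1690.9)
sqrt(S + 1/(-23831)) = sqrt(20291/12 + 1/(-23831)) = sqrt(20291/12 - 1/23831) = sqrt(483554809/285972) = sqrt(34570783959837)/142986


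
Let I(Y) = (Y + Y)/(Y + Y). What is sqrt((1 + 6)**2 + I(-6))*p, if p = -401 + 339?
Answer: -310*sqrt(2) ≈ -438.41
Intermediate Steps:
I(Y) = 1 (I(Y) = (2*Y)/((2*Y)) = (2*Y)*(1/(2*Y)) = 1)
p = -62
sqrt((1 + 6)**2 + I(-6))*p = sqrt((1 + 6)**2 + 1)*(-62) = sqrt(7**2 + 1)*(-62) = sqrt(49 + 1)*(-62) = sqrt(50)*(-62) = (5*sqrt(2))*(-62) = -310*sqrt(2)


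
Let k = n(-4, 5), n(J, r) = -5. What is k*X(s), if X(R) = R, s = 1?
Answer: -5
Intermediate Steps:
k = -5
k*X(s) = -5*1 = -5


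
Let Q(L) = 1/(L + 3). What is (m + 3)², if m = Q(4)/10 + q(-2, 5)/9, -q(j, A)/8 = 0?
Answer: 44521/4900 ≈ 9.0859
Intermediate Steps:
q(j, A) = 0 (q(j, A) = -8*0 = 0)
Q(L) = 1/(3 + L)
m = 1/70 (m = 1/((3 + 4)*10) + 0/9 = (⅒)/7 + 0*(⅑) = (⅐)*(⅒) + 0 = 1/70 + 0 = 1/70 ≈ 0.014286)
(m + 3)² = (1/70 + 3)² = (211/70)² = 44521/4900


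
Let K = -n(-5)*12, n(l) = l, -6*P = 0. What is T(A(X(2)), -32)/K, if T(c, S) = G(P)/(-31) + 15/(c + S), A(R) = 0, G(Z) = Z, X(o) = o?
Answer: -1/128 ≈ -0.0078125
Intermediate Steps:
P = 0 (P = -1/6*0 = 0)
T(c, S) = 15/(S + c) (T(c, S) = 0/(-31) + 15/(c + S) = 0*(-1/31) + 15/(S + c) = 0 + 15/(S + c) = 15/(S + c))
K = 60 (K = -1*(-5)*12 = 5*12 = 60)
T(A(X(2)), -32)/K = (15/(-32 + 0))/60 = (15/(-32))*(1/60) = (15*(-1/32))*(1/60) = -15/32*1/60 = -1/128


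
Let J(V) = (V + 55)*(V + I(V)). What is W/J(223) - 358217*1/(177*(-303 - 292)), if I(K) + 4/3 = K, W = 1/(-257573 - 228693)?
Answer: 64598245469883199/18991740262729080 ≈ 3.4014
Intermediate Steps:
W = -1/486266 (W = 1/(-486266) = -1/486266 ≈ -2.0565e-6)
I(K) = -4/3 + K
J(V) = (55 + V)*(-4/3 + 2*V) (J(V) = (V + 55)*(V + (-4/3 + V)) = (55 + V)*(-4/3 + 2*V))
W/J(223) - 358217*1/(177*(-303 - 292)) = -1/(486266*(-220/3 + 2*223**2 + (326/3)*223)) - 358217*1/(177*(-303 - 292)) = -1/(486266*(-220/3 + 2*49729 + 72698/3)) - 358217/((-595*177)) = -1/(486266*(-220/3 + 99458 + 72698/3)) - 358217/(-105315) = -1/(486266*370852/3) - 358217*(-1/105315) = -1/486266*3/370852 + 358217/105315 = -3/180332718632 + 358217/105315 = 64598245469883199/18991740262729080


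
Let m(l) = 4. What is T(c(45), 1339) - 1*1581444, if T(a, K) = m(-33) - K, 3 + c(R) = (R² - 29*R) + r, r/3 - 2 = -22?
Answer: -1582779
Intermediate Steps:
r = -60 (r = 6 + 3*(-22) = 6 - 66 = -60)
c(R) = -63 + R² - 29*R (c(R) = -3 + ((R² - 29*R) - 60) = -3 + (-60 + R² - 29*R) = -63 + R² - 29*R)
T(a, K) = 4 - K
T(c(45), 1339) - 1*1581444 = (4 - 1*1339) - 1*1581444 = (4 - 1339) - 1581444 = -1335 - 1581444 = -1582779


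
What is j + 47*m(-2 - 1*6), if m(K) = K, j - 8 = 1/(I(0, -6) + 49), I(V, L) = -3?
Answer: -16927/46 ≈ -367.98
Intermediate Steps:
j = 369/46 (j = 8 + 1/(-3 + 49) = 8 + 1/46 = 369/46 ≈ 8.0217)
j + 47*m(-2 - 1*6) = 369/46 + 47*(-2 - 1*6) = 369/46 + 47*(-2 - 6) = 369/46 + 47*(-8) = 369/46 - 376 = -16927/46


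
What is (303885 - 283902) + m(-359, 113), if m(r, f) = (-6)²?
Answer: 20019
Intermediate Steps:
m(r, f) = 36
(303885 - 283902) + m(-359, 113) = (303885 - 283902) + 36 = 19983 + 36 = 20019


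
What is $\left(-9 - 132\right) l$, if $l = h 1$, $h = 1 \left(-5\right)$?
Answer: $705$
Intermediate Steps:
$h = -5$
$l = -5$ ($l = \left(-5\right) 1 = -5$)
$\left(-9 - 132\right) l = \left(-9 - 132\right) \left(-5\right) = \left(-141\right) \left(-5\right) = 705$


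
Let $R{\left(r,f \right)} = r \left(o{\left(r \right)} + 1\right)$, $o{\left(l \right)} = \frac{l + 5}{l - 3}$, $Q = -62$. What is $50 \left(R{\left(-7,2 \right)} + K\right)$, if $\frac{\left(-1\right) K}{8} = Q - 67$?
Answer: $51180$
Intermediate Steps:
$o{\left(l \right)} = \frac{5 + l}{-3 + l}$
$K = 1032$ ($K = - 8 \left(-62 - 67\right) = \left(-8\right) \left(-129\right) = 1032$)
$R{\left(r,f \right)} = r \left(1 + \frac{5 + r}{-3 + r}\right)$ ($R{\left(r,f \right)} = r \left(\frac{5 + r}{-3 + r} + 1\right) = r \left(1 + \frac{5 + r}{-3 + r}\right)$)
$50 \left(R{\left(-7,2 \right)} + K\right) = 50 \left(2 \left(-7\right) \frac{1}{-3 - 7} \left(1 - 7\right) + 1032\right) = 50 \left(2 \left(-7\right) \frac{1}{-10} \left(-6\right) + 1032\right) = 50 \left(2 \left(-7\right) \left(- \frac{1}{10}\right) \left(-6\right) + 1032\right) = 50 \left(- \frac{42}{5} + 1032\right) = 50 \cdot \frac{5118}{5} = 51180$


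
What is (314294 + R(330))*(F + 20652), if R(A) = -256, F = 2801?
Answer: 7365133214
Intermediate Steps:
(314294 + R(330))*(F + 20652) = (314294 - 256)*(2801 + 20652) = 314038*23453 = 7365133214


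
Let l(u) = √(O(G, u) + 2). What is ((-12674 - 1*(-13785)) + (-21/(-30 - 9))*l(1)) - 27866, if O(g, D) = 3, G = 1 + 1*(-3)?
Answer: -26755 + 7*√5/13 ≈ -26754.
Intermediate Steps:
G = -2 (G = 1 - 3 = -2)
l(u) = √5 (l(u) = √(3 + 2) = √5)
((-12674 - 1*(-13785)) + (-21/(-30 - 9))*l(1)) - 27866 = ((-12674 - 1*(-13785)) + (-21/(-30 - 9))*√5) - 27866 = ((-12674 + 13785) + (-21/(-39))*√5) - 27866 = (1111 + (-21*(-1/39))*√5) - 27866 = (1111 + 7*√5/13) - 27866 = -26755 + 7*√5/13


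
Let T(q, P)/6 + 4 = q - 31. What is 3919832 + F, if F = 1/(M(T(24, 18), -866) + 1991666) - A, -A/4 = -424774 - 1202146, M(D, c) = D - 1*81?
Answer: -5153748461111/1991519 ≈ -2.5878e+6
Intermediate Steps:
T(q, P) = -210 + 6*q (T(q, P) = -24 + 6*(q - 31) = -24 + 6*(-31 + q) = -24 + (-186 + 6*q) = -210 + 6*q)
M(D, c) = -81 + D (M(D, c) = D - 81 = -81 + D)
A = 6507680 (A = -4*(-424774 - 1202146) = -4*(-1626920) = 6507680)
F = -12960168365919/1991519 (F = 1/((-81 + (-210 + 6*24)) + 1991666) - 1*6507680 = 1/((-81 + (-210 + 144)) + 1991666) - 6507680 = 1/((-81 - 66) + 1991666) - 6507680 = 1/(-147 + 1991666) - 6507680 = 1/1991519 - 6507680 = -12960168365919/1991519 ≈ -6.5077e+6)
3919832 + F = 3919832 - 12960168365919/1991519 = -5153748461111/1991519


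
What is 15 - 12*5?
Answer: -45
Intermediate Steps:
15 - 12*5 = 15 - 60 = -45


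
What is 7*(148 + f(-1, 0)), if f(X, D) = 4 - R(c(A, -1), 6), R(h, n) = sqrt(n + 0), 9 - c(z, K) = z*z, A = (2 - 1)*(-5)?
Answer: 1064 - 7*sqrt(6) ≈ 1046.9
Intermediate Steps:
A = -5 (A = 1*(-5) = -5)
c(z, K) = 9 - z**2 (c(z, K) = 9 - z*z = 9 - z**2)
R(h, n) = sqrt(n)
f(X, D) = 4 - sqrt(6)
7*(148 + f(-1, 0)) = 7*(148 + (4 - sqrt(6))) = 7*(152 - sqrt(6)) = 1064 - 7*sqrt(6)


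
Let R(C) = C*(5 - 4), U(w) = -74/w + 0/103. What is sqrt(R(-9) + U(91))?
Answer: I*sqrt(81263)/91 ≈ 3.1326*I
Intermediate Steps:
U(w) = -74/w (U(w) = -74/w + 0*(1/103) = -74/w + 0 = -74/w)
R(C) = C (R(C) = C*1 = C)
sqrt(R(-9) + U(91)) = sqrt(-9 - 74/91) = sqrt(-893/91) = I*sqrt(81263)/91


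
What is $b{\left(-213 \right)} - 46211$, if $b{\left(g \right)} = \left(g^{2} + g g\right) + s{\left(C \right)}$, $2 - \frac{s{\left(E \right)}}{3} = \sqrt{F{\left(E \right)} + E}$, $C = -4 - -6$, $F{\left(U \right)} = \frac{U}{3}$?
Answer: $44533 - 2 \sqrt{6} \approx 44528.0$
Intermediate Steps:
$F{\left(U \right)} = \frac{U}{3}$ ($F{\left(U \right)} = U \frac{1}{3} = \frac{U}{3}$)
$C = 2$ ($C = -4 + 6 = 2$)
$s{\left(E \right)} = 6 - 2 \sqrt{3} \sqrt{E}$ ($s{\left(E \right)} = 6 - 3 \sqrt{\frac{E}{3} + E} = 6 - 3 \sqrt{\frac{4 E}{3}} = 6 - 3 \frac{2 \sqrt{3} \sqrt{E}}{3} = 6 - 2 \sqrt{3} \sqrt{E}$)
$b{\left(g \right)} = 6 - 2 \sqrt{6} + 2 g^{2}$ ($b{\left(g \right)} = \left(g^{2} + g g\right) + \left(6 - 2 \sqrt{3} \sqrt{2}\right) = \left(g^{2} + g^{2}\right) + \left(6 - 2 \sqrt{6}\right) = 2 g^{2} + \left(6 - 2 \sqrt{6}\right) = 6 - 2 \sqrt{6} + 2 g^{2}$)
$b{\left(-213 \right)} - 46211 = \left(6 - 2 \sqrt{6} + 2 \left(-213\right)^{2}\right) - 46211 = \left(6 - 2 \sqrt{6} + 2 \cdot 45369\right) - 46211 = \left(6 - 2 \sqrt{6} + 90738\right) - 46211 = \left(90744 - 2 \sqrt{6}\right) - 46211 = 44533 - 2 \sqrt{6}$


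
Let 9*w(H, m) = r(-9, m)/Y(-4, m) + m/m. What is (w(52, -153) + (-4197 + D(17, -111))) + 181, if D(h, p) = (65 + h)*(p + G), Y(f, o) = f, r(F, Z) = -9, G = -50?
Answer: -619835/36 ≈ -17218.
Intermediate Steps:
D(h, p) = (-50 + p)*(65 + h) (D(h, p) = (65 + h)*(p - 50) = (65 + h)*(-50 + p) = (-50 + p)*(65 + h))
w(H, m) = 13/36 (w(H, m) = (-9/(-4) + m/m)/9 = (-9*(-¼) + 1)/9 = (9/4 + 1)/9 = (⅑)*(13/4) = 13/36)
(w(52, -153) + (-4197 + D(17, -111))) + 181 = (13/36 + (-4197 + (-3250 - 50*17 + 65*(-111) + 17*(-111)))) + 181 = (13/36 + (-4197 + (-3250 - 850 - 7215 - 1887))) + 181 = (13/36 + (-4197 - 13202)) + 181 = (13/36 - 17399) + 181 = -626351/36 + 181 = -619835/36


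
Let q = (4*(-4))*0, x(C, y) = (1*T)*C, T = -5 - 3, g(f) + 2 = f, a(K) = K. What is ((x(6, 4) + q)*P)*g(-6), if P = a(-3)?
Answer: -1152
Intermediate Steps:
g(f) = -2 + f
P = -3
T = -8
x(C, y) = -8*C (x(C, y) = (1*(-8))*C = -8*C)
q = 0 (q = -16*0 = 0)
((x(6, 4) + q)*P)*g(-6) = ((-8*6 + 0)*(-3))*(-2 - 6) = ((-48 + 0)*(-3))*(-8) = -48*(-3)*(-8) = 144*(-8) = -1152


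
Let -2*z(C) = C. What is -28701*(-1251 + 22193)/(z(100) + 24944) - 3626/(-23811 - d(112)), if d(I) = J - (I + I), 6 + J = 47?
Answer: -131496935029/5446254 ≈ -24144.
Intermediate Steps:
J = 41 (J = -6 + 47 = 41)
z(C) = -C/2
d(I) = 41 - 2*I (d(I) = 41 - (I + I) = 41 - 2*I)
-28701*(-1251 + 22193)/(z(100) + 24944) - 3626/(-23811 - d(112)) = -28701*(-1251 + 22193)/(-½*100 + 24944) - 3626/(-23811 - (41 - 2*112)) = -28701*20942/(-50 + 24944) - 3626/(-23811 - (41 - 224)) = -28701/(24894*(1/20942)) - 3626/(-23811 - 1*(-183)) = -28701/12447/10471 - 3626/(-23811 + 183) = -28701*10471/12447 - 3626/(-23628) = -11130673/461 - 3626*(-1/23628) = -11130673/461 + 1813/11814 = -131496935029/5446254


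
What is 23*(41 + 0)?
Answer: 943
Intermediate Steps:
23*(41 + 0) = 23*41 = 943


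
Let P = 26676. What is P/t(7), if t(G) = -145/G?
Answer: -186732/145 ≈ -1287.8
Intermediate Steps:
P/t(7) = 26676/((-145/7)) = 26676/((-145*⅐)) = 26676/(-145/7) = 26676*(-7/145) = -186732/145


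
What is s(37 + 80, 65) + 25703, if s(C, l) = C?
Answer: 25820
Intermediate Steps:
s(37 + 80, 65) + 25703 = (37 + 80) + 25703 = 117 + 25703 = 25820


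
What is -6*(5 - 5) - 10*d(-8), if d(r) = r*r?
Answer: -640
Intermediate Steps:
d(r) = r²
-6*(5 - 5) - 10*d(-8) = -6*(5 - 5) - 10*(-8)² = -6*0 - 10*64 = 0 - 640 = -640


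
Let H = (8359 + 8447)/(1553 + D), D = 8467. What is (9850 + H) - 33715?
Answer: -39851749/1670 ≈ -23863.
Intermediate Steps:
H = 2801/1670 (H = (8359 + 8447)/(1553 + 8467) = 16806/10020 = 16806*(1/10020) = 2801/1670 ≈ 1.6772)
(9850 + H) - 33715 = (9850 + 2801/1670) - 33715 = 16452301/1670 - 33715 = -39851749/1670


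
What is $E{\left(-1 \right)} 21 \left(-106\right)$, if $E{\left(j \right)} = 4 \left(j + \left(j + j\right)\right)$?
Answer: $26712$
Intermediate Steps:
$E{\left(j \right)} = 12 j$ ($E{\left(j \right)} = 4 \left(j + 2 j\right) = 4 \cdot 3 j = 12 j$)
$E{\left(-1 \right)} 21 \left(-106\right) = 12 \left(-1\right) 21 \left(-106\right) = \left(-12\right) 21 \left(-106\right) = \left(-252\right) \left(-106\right) = 26712$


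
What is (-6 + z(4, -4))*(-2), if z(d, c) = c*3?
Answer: 36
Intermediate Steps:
z(d, c) = 3*c
(-6 + z(4, -4))*(-2) = (-6 + 3*(-4))*(-2) = (-6 - 12)*(-2) = -18*(-2) = 36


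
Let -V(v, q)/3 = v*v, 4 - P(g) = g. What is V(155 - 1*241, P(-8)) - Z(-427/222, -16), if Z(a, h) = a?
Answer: -4925309/222 ≈ -22186.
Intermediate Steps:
P(g) = 4 - g
V(v, q) = -3*v² (V(v, q) = -3*v*v = -3*v²)
V(155 - 1*241, P(-8)) - Z(-427/222, -16) = -3*(155 - 1*241)² - (-427)/222 = -3*(155 - 241)² - (-427)/222 = -3*(-86)² - 1*(-427/222) = -3*7396 + 427/222 = -22188 + 427/222 = -4925309/222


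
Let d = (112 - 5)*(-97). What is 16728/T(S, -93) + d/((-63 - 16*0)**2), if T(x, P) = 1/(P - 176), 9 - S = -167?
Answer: -17859843587/3969 ≈ -4.4998e+6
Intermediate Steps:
S = 176 (S = 9 - 1*(-167) = 9 + 167 = 176)
T(x, P) = 1/(-176 + P)
d = -10379 (d = 107*(-97) = -10379)
16728/T(S, -93) + d/((-63 - 16*0)**2) = 16728/(1/(-176 - 93)) - 10379/(-63 - 16*0)**2 = 16728/(1/(-269)) - 10379/(-63 + 0)**2 = 16728/(-1/269) - 10379/((-63)**2) = 16728*(-269) - 10379/3969 = -4499832 - 10379*1/3969 = -4499832 - 10379/3969 = -17859843587/3969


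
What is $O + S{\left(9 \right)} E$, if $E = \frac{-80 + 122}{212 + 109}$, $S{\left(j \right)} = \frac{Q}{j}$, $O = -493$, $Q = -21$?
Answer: $- \frac{158351}{321} \approx -493.31$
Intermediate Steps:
$S{\left(j \right)} = - \frac{21}{j}$
$E = \frac{14}{107}$ ($E = \frac{42}{321} = 42 \cdot \frac{1}{321} = \frac{14}{107} \approx 0.13084$)
$O + S{\left(9 \right)} E = -493 + - \frac{21}{9} \cdot \frac{14}{107} = -493 + \left(-21\right) \frac{1}{9} \cdot \frac{14}{107} = -493 - \frac{98}{321} = - \frac{158351}{321}$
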